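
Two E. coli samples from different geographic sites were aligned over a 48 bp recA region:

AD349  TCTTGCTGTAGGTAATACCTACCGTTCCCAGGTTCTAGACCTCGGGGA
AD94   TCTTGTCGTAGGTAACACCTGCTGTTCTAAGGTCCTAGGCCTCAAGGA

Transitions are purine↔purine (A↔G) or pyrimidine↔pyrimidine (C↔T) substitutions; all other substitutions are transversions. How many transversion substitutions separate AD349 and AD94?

The sequences differ at positions 6 (C/T, transition), 7 (T/C, transition), 16 (T/C, transition), 21 (A/G, transition), 23 (C/T, transition), 28 (C/T, transition), 29 (C/A, transversion), 34 (T/C, transition), 39 (A/G, transition), 44 (G/A, transition), 45 (G/A, transition).
Of the 11 differences, 10 transitions and 1 transversion, so the answer is 1.

1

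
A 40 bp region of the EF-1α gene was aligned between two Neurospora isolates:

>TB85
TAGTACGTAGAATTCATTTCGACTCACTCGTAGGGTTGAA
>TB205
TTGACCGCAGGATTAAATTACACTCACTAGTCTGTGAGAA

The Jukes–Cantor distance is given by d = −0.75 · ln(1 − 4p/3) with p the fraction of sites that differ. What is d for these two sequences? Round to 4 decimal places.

0.5199

The sequences differ at positions 2 (A/T), 4 (T/A), 5 (A/C), 8 (T/C), 11 (A/G), 15 (C/A), 17 (T/A), 20 (C/A), 21 (G/C), 29 (C/A), 32 (A/C), 33 (G/T), 35 (G/T), 36 (T/G), 37 (T/A).
p = 15/40 = 0.375000.
d = −0.75 · ln(1 − (4/3)·0.375000) = −0.75 · ln(0.500000) = −0.75 · (-0.693147) = 0.5199.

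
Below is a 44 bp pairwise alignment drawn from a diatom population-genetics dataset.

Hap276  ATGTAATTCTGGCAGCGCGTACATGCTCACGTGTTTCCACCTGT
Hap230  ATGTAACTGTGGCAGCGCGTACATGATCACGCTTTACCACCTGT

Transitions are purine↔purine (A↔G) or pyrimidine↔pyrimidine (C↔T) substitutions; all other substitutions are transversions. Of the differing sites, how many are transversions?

4

Mismatches occur at site 7 (T/C, transition), site 9 (C/G, transversion), site 26 (C/A, transversion), site 32 (T/C, transition), site 33 (G/T, transversion), site 36 (T/A, transversion).
Of the 6 differences, 2 transitions and 4 transversions, so the answer is 4.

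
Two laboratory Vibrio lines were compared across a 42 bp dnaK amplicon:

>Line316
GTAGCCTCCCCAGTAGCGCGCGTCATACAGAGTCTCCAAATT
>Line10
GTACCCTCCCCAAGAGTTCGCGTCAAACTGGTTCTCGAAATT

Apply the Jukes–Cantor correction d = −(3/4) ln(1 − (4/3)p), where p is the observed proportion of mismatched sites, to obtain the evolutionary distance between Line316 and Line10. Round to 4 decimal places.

The sequences differ at positions 4 (G/C), 13 (G/A), 14 (T/G), 17 (C/T), 18 (G/T), 26 (T/A), 29 (A/T), 31 (A/G), 32 (G/T), 37 (C/G).
p = 10/42 = 0.238095.
d = −0.75 · ln(1 − (4/3)·0.238095) = −0.75 · ln(0.682540) = −0.75 · (-0.381934) = 0.2865.

0.2865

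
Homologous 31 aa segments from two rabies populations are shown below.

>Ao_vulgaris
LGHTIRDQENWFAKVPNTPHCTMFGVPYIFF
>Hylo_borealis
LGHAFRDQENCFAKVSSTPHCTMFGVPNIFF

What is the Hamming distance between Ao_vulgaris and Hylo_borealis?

6

Mismatches occur at site 4 (T↔A), site 5 (I↔F), site 11 (W↔C), site 16 (P↔S), site 17 (N↔S), site 28 (Y↔N).
That gives 6 mismatches out of 31 aligned sites, so the Hamming distance is 6.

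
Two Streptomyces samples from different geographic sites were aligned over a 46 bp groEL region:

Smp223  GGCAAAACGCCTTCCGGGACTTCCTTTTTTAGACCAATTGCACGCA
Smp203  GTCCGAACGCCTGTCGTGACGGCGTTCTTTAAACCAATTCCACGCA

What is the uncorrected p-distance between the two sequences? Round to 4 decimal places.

Differing sites — 2:G/T; 4:A/C; 5:A/G; 13:T/G; 14:C/T; 17:G/T; 21:T/G; 22:T/G; 24:C/G; 27:T/C; 32:G/A; 40:G/C.
There are 12 differences over 46 sites, so p = 12/46 = 0.2609.

0.2609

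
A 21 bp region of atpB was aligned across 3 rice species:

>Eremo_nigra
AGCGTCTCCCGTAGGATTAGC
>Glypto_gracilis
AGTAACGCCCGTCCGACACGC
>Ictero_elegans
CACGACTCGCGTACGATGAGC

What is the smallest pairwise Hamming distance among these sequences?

Pairwise Hamming distances:
  Eremo_nigra vs Glypto_gracilis: 9
  Eremo_nigra vs Ictero_elegans: 6
  Glypto_gracilis vs Ictero_elegans: 10
The smallest is 6, between Eremo_nigra and Ictero_elegans.

6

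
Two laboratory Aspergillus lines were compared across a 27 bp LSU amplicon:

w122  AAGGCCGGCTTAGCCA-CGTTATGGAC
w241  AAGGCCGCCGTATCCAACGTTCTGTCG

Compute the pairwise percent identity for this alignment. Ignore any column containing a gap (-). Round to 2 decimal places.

73.08%

Excluding the 1 gap column leaves 26 comparable sites.
Mismatches occur at site 8 (G/C), site 10 (T/G), site 13 (G/T), site 22 (A/C), site 25 (G/T), site 26 (A/C), site 27 (C/G).
19 of the 26 comparable sites match, so the percent identity is 19/26 × 100 = 73.08%.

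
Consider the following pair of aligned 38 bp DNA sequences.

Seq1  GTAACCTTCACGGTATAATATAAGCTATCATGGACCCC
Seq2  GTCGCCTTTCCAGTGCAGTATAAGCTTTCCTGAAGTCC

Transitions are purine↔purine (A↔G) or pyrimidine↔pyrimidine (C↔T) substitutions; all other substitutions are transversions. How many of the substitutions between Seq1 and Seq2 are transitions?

The sequences differ at positions 3 (A/C, transversion), 4 (A/G, transition), 9 (C/T, transition), 10 (A/C, transversion), 12 (G/A, transition), 15 (A/G, transition), 16 (T/C, transition), 18 (A/G, transition), 27 (A/T, transversion), 30 (A/C, transversion), 33 (G/A, transition), 35 (C/G, transversion), 36 (C/T, transition).
Of the 13 differences, 8 transitions and 5 transversions, so the answer is 8.

8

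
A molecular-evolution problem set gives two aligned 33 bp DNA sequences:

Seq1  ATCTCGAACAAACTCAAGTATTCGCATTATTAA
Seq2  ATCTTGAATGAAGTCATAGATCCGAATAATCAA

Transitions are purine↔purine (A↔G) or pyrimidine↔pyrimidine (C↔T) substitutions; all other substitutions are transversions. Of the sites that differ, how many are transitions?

6

The sequences differ at positions 5 (C/T, transition), 9 (C/T, transition), 10 (A/G, transition), 13 (C/G, transversion), 17 (A/T, transversion), 18 (G/A, transition), 19 (T/G, transversion), 22 (T/C, transition), 25 (C/A, transversion), 28 (T/A, transversion), 31 (T/C, transition).
Of the 11 differences, 6 transitions and 5 transversions, so the answer is 6.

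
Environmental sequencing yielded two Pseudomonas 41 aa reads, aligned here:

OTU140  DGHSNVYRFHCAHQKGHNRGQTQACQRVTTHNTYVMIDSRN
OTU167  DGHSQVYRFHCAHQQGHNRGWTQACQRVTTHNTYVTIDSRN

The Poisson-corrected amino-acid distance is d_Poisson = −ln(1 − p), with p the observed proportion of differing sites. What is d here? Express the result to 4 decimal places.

0.1027

The sequences differ at positions 5 (N/Q), 15 (K/Q), 21 (Q/W), 36 (M/T).
p = 4/41 = 0.097561.
d = −ln(1 − 0.097561) = −ln(0.902439) = 0.1027.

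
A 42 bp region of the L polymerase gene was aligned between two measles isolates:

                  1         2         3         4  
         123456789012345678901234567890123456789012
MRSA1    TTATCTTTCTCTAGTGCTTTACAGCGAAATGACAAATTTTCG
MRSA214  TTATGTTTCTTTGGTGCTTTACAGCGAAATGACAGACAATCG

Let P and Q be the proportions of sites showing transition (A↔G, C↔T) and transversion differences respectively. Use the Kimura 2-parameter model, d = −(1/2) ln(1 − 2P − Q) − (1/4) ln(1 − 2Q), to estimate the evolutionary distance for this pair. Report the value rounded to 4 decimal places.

0.1904

Mismatches occur at site 5 (C↔G, transversion), site 11 (C↔T, transition), site 13 (A↔G, transition), site 35 (A↔G, transition), site 37 (T↔C, transition), site 38 (T↔A, transversion), site 39 (T↔A, transversion).
Of the 7 differences, 4 transitions and 3 transversions over 42 sites: P = 4/42 = 0.095238, Q = 3/42 = 0.071429.
d = −0.5·ln(0.738095) − 0.25·ln(0.857142) = −0.5·(-0.303683) − 0.25·(-0.154152) = 0.1904.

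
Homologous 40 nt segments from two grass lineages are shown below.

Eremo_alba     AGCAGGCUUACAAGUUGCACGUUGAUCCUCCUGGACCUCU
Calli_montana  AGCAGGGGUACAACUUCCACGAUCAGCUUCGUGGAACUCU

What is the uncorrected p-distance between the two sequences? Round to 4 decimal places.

Differing sites — 7:C/G; 8:U/G; 14:G/C; 17:G/C; 22:U/A; 24:G/C; 26:U/G; 28:C/U; 31:C/G; 36:C/A.
There are 10 differences over 40 sites, so p = 10/40 = 0.2500.

0.2500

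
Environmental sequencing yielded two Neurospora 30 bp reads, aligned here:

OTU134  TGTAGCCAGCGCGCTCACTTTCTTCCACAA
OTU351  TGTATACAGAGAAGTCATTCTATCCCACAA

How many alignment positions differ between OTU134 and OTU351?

10

The sequences differ at positions 5 (G/T), 6 (C/A), 10 (C/A), 12 (C/A), 13 (G/A), 14 (C/G), 18 (C/T), 20 (T/C), 22 (C/A), 24 (T/C).
That gives 10 mismatches out of 30 aligned sites, so the Hamming distance is 10.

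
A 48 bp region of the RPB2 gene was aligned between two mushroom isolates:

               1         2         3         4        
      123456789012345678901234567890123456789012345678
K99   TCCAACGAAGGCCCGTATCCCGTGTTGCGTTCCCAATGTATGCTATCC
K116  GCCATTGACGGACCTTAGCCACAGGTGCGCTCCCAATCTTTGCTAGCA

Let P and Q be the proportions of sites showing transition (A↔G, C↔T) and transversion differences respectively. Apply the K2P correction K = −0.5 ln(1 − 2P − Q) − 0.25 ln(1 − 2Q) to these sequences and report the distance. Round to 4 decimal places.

Mismatches occur at site 1 (T↔G, transversion), site 5 (A↔T, transversion), site 6 (C↔T, transition), site 9 (A↔C, transversion), site 12 (C↔A, transversion), site 15 (G↔T, transversion), site 18 (T↔G, transversion), site 21 (C↔A, transversion), site 22 (G↔C, transversion), site 23 (T↔A, transversion), site 25 (T↔G, transversion), site 30 (T↔C, transition), site 38 (G↔C, transversion), site 40 (A↔T, transversion), site 46 (T↔G, transversion), site 48 (C↔A, transversion).
Of the 16 differences, 2 transitions and 14 transversions over 48 sites: P = 2/48 = 0.041667, Q = 14/48 = 0.291667.
d = −0.5·ln(0.624999) − 0.25·ln(0.416666) = −0.5·(-0.470005) − 0.25·(-0.875470) = 0.4539.

0.4539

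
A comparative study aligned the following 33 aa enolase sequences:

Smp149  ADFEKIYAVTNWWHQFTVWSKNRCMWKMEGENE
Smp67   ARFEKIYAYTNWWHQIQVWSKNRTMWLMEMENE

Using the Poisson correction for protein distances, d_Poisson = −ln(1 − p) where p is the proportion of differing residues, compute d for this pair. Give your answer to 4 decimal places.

Differing sites — 2:D/R; 9:V/Y; 16:F/I; 17:T/Q; 24:C/T; 27:K/L; 30:G/M.
p = 7/33 = 0.212121.
d = −ln(1 − 0.212121) = −ln(0.787879) = 0.2384.

0.2384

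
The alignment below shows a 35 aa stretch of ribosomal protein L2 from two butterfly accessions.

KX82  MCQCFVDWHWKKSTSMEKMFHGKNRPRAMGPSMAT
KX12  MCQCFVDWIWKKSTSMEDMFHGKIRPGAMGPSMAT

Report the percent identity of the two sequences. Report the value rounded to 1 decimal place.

Mismatches occur at site 9 (H→I), site 18 (K→D), site 24 (N→I), site 27 (R→G).
31 of the 35 sites match, so the percent identity is 31/35 × 100 = 88.6%.

88.6%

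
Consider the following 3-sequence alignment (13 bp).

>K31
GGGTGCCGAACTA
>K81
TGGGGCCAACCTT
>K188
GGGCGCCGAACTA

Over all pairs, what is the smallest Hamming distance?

1

Pairwise Hamming distances:
  K31 vs K81: 5
  K31 vs K188: 1
  K81 vs K188: 5
The smallest is 1, between K31 and K188.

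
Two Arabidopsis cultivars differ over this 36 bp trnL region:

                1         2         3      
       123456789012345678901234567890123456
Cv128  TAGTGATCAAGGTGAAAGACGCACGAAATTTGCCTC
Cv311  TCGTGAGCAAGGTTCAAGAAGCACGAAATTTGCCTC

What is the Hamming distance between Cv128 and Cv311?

5

The sequences differ at positions 2 (A/C), 7 (T/G), 14 (G/T), 15 (A/C), 20 (C/A).
That gives 5 mismatches out of 36 aligned sites, so the Hamming distance is 5.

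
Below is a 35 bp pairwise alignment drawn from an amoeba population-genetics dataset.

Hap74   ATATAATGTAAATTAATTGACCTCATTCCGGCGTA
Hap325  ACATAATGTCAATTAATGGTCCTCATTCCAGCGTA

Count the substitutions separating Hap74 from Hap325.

5

Mismatches occur at site 2 (T↔C), site 10 (A↔C), site 18 (T↔G), site 20 (A↔T), site 30 (G↔A).
That gives 5 mismatches out of 35 aligned sites, so the Hamming distance is 5.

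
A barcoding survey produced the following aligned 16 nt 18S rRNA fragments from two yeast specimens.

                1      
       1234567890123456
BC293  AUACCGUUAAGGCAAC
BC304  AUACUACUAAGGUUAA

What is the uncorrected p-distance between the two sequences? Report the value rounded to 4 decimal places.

0.3750

Mismatches occur at site 5 (C↔U), site 6 (G↔A), site 7 (U↔C), site 13 (C↔U), site 14 (A↔U), site 16 (C↔A).
There are 6 differences over 16 sites, so p = 6/16 = 0.3750.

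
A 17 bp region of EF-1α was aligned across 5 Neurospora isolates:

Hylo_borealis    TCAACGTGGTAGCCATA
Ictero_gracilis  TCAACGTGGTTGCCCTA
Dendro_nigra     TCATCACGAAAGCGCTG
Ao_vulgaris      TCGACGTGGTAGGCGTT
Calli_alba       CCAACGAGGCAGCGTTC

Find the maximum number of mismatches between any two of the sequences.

Pairwise Hamming distances:
  Hylo_borealis vs Ictero_gracilis: 2
  Hylo_borealis vs Dendro_nigra: 8
  Hylo_borealis vs Ao_vulgaris: 4
  Hylo_borealis vs Calli_alba: 6
  Ictero_gracilis vs Dendro_nigra: 8
  Ictero_gracilis vs Ao_vulgaris: 5
  Ictero_gracilis vs Calli_alba: 7
  Dendro_nigra vs Ao_vulgaris: 10
  Dendro_nigra vs Calli_alba: 8
  Ao_vulgaris vs Calli_alba: 8
The largest is 10, between Dendro_nigra and Ao_vulgaris.

10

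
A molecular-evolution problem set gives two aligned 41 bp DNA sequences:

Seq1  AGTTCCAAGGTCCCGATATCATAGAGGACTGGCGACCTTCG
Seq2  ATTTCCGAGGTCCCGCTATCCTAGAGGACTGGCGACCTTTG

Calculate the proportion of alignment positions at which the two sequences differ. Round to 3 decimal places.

The sequences differ at positions 2 (G/T), 7 (A/G), 16 (A/C), 21 (A/C), 40 (C/T).
There are 5 differences over 41 sites, so p = 5/41 = 0.122.

0.122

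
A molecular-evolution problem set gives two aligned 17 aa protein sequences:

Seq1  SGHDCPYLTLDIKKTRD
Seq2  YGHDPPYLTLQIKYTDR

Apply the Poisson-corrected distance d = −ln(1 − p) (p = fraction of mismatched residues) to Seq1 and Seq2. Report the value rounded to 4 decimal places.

The sequences differ at positions 1 (S/Y), 5 (C/P), 11 (D/Q), 14 (K/Y), 16 (R/D), 17 (D/R).
p = 6/17 = 0.352941.
d = −ln(1 − 0.352941) = −ln(0.647059) = 0.4353.

0.4353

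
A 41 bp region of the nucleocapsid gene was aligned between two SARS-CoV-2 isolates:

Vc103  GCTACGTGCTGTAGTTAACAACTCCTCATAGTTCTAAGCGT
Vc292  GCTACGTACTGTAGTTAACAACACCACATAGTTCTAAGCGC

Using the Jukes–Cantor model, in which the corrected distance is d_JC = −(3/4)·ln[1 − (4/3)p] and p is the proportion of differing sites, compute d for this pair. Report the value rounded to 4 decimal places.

The sequences differ at positions 8 (G/A), 23 (T/A), 26 (T/A), 41 (T/C).
p = 4/41 = 0.097561.
d = −0.75 · ln(1 − (4/3)·0.097561) = −0.75 · ln(0.869919) = −0.75 · (-0.139355) = 0.1045.

0.1045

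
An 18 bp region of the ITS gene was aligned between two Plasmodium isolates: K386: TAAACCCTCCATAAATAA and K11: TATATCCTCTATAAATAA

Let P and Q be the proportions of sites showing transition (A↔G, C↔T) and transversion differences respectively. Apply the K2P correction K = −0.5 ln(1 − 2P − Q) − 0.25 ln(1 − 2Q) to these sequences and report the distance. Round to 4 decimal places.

Mismatches occur at site 3 (A↔T, transversion), site 5 (C↔T, transition), site 10 (C↔T, transition).
Of the 3 differences, 2 transitions and 1 transversion over 18 sites: P = 2/18 = 0.111111, Q = 1/18 = 0.055556.
d = −0.5·ln(0.722222) − 0.25·ln(0.888888) = −0.5·(-0.325423) − 0.25·(-0.117784) = 0.1922.

0.1922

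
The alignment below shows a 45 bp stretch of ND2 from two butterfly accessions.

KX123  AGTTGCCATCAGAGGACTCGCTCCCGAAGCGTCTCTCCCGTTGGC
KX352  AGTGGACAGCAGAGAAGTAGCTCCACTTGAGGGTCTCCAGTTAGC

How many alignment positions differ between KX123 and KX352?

15

The sequences differ at positions 4 (T/G), 6 (C/A), 9 (T/G), 15 (G/A), 17 (C/G), 19 (C/A), 25 (C/A), 26 (G/C), 27 (A/T), 28 (A/T), 30 (C/A), 32 (T/G), 33 (C/G), 39 (C/A), 43 (G/A).
That gives 15 mismatches out of 45 aligned sites, so the Hamming distance is 15.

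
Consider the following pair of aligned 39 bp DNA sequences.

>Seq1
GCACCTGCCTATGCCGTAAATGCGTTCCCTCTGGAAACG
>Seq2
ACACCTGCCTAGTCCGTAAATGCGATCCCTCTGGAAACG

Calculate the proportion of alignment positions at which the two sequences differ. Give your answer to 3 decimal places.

0.103

Differing sites — 1:G/A; 12:T/G; 13:G/T; 25:T/A.
There are 4 differences over 39 sites, so p = 4/39 = 0.103.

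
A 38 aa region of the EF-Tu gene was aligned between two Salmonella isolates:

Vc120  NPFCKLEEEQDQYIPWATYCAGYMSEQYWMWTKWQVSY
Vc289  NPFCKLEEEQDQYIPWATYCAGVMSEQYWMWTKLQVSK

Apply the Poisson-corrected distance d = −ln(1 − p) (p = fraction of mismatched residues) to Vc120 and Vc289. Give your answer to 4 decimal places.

0.0822

The sequences differ at positions 23 (Y/V), 34 (W/L), 38 (Y/K).
p = 3/38 = 0.078947.
d = −ln(1 − 0.078947) = −ln(0.921053) = 0.0822.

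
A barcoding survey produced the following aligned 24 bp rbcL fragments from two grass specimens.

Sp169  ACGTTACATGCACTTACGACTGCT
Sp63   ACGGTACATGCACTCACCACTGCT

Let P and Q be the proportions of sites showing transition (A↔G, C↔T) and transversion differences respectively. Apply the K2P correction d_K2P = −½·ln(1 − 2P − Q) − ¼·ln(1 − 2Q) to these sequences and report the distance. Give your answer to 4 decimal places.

Differing sites — 4:T/G (Tv); 15:T/C (Ti); 18:G/C (Tv).
Of the 3 differences, 1 transition and 2 transversions over 24 sites: P = 1/24 = 0.041667, Q = 2/24 = 0.083333.
d = −0.5·ln(0.833333) − 0.25·ln(0.833334) = −0.5·(-0.182322) − 0.25·(-0.182321) = 0.1367.

0.1367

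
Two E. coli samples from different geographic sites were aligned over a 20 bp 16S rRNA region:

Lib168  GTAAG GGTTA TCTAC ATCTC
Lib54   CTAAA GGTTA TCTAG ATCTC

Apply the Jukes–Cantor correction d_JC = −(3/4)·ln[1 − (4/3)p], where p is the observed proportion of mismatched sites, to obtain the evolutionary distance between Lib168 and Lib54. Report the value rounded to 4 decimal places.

Differing sites — 1:G/C; 5:G/A; 15:C/G.
p = 3/20 = 0.150000.
d = −0.75 · ln(1 − (4/3)·0.150000) = −0.75 · ln(0.800000) = −0.75 · (-0.223144) = 0.1674.

0.1674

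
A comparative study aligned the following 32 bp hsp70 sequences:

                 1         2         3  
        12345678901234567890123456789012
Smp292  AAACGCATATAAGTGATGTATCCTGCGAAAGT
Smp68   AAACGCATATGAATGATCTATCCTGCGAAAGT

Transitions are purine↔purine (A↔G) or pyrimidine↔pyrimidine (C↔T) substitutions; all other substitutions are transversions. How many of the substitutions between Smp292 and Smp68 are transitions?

2

Differing sites — 11:A/G (Ti); 13:G/A (Ti); 18:G/C (Tv).
Of the 3 differences, 2 transitions and 1 transversion, so the answer is 2.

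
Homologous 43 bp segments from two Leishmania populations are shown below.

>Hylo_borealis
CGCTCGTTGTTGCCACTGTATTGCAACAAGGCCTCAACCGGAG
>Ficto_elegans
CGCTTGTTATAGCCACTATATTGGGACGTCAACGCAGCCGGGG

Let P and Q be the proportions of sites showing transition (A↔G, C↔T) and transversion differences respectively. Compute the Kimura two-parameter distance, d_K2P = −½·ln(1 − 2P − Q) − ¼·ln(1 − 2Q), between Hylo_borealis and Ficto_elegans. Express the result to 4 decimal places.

0.4401

Differing sites — 5:C/T (Ti); 9:G/A (Ti); 11:T/A (Tv); 18:G/A (Ti); 24:C/G (Tv); 25:A/G (Ti); 28:A/G (Ti); 29:A/T (Tv); 30:G/C (Tv); 31:G/A (Ti); 32:C/A (Tv); 34:T/G (Tv); 37:A/G (Ti); 42:A/G (Ti).
Of the 14 differences, 8 transitions and 6 transversions over 43 sites: P = 8/43 = 0.186047, Q = 6/43 = 0.139535.
d = −0.5·ln(0.488371) − 0.25·ln(0.720930) = −0.5·(-0.716680) − 0.25·(-0.327213) = 0.4401.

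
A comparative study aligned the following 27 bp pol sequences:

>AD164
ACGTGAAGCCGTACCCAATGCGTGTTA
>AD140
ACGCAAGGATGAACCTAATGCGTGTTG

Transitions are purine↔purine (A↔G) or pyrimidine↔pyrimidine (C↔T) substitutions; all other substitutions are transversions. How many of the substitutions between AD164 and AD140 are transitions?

Differing sites — 4:T/C (Ti); 5:G/A (Ti); 7:A/G (Ti); 9:C/A (Tv); 10:C/T (Ti); 12:T/A (Tv); 16:C/T (Ti); 27:A/G (Ti).
Of the 8 differences, 6 transitions and 2 transversions, so the answer is 6.

6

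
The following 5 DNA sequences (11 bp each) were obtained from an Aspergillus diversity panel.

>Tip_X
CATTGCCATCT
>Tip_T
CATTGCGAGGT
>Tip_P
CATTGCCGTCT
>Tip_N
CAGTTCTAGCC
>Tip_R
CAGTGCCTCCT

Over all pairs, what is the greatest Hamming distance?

6

Pairwise Hamming distances:
  Tip_X vs Tip_T: 3
  Tip_X vs Tip_P: 1
  Tip_X vs Tip_N: 5
  Tip_X vs Tip_R: 3
  Tip_T vs Tip_P: 4
  Tip_T vs Tip_N: 5
  Tip_T vs Tip_R: 5
  Tip_P vs Tip_N: 6
  Tip_P vs Tip_R: 3
  Tip_N vs Tip_R: 5
The largest is 6, between Tip_P and Tip_N.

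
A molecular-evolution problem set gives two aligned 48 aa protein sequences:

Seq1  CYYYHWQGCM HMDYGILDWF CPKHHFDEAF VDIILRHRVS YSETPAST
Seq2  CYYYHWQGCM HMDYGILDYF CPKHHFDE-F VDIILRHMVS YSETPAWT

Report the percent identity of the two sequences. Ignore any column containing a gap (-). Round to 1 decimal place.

93.6%

Excluding the 1 gap column leaves 47 comparable sites.
The sequences differ at positions 19 (W/Y), 38 (R/M), 47 (S/W).
44 of the 47 comparable sites match, so the percent identity is 44/47 × 100 = 93.6%.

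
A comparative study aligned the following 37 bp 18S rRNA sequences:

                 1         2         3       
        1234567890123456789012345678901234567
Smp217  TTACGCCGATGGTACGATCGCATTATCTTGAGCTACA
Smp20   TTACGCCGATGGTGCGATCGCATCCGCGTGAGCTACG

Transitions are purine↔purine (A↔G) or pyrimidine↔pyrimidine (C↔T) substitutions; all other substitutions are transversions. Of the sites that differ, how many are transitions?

Mismatches occur at site 14 (A/G, transition), site 24 (T/C, transition), site 25 (A/C, transversion), site 26 (T/G, transversion), site 28 (T/G, transversion), site 37 (A/G, transition).
Of the 6 differences, 3 transitions and 3 transversions, so the answer is 3.

3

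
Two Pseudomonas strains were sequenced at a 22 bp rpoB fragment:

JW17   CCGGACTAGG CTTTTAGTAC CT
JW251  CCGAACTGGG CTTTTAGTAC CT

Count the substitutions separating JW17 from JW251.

2

The sequences differ at positions 4 (G/A), 8 (A/G).
That gives 2 mismatches out of 22 aligned sites, so the Hamming distance is 2.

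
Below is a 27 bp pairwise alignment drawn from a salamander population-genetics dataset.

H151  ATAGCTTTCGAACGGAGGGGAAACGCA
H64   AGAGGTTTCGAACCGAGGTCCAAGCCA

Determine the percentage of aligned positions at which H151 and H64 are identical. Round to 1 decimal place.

70.4%

Differing sites — 2:T/G; 5:C/G; 14:G/C; 19:G/T; 20:G/C; 21:A/C; 24:C/G; 25:G/C.
19 of the 27 sites match, so the percent identity is 19/27 × 100 = 70.4%.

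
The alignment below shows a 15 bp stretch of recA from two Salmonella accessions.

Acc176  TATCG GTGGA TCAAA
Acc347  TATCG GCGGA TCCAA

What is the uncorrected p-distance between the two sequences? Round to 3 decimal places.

0.133

Differing sites — 7:T/C; 13:A/C.
There are 2 differences over 15 sites, so p = 2/15 = 0.133.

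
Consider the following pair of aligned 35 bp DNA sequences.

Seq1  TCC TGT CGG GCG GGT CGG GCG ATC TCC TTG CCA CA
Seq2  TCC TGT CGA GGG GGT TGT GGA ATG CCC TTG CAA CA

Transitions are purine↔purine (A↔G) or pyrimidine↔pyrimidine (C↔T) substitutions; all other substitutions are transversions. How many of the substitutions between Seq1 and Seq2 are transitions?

4

The sequences differ at positions 9 (G/A, transition), 11 (C/G, transversion), 16 (C/T, transition), 18 (G/T, transversion), 20 (C/G, transversion), 21 (G/A, transition), 24 (C/G, transversion), 25 (T/C, transition), 32 (C/A, transversion).
Of the 9 differences, 4 transitions and 5 transversions, so the answer is 4.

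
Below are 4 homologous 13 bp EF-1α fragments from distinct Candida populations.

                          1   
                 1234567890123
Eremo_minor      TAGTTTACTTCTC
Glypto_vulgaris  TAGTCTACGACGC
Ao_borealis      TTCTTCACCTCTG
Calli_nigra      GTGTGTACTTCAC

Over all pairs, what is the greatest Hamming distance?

Pairwise Hamming distances:
  Eremo_minor vs Glypto_vulgaris: 4
  Eremo_minor vs Ao_borealis: 5
  Eremo_minor vs Calli_nigra: 4
  Glypto_vulgaris vs Ao_borealis: 8
  Glypto_vulgaris vs Calli_nigra: 6
  Ao_borealis vs Calli_nigra: 7
The largest is 8, between Glypto_vulgaris and Ao_borealis.

8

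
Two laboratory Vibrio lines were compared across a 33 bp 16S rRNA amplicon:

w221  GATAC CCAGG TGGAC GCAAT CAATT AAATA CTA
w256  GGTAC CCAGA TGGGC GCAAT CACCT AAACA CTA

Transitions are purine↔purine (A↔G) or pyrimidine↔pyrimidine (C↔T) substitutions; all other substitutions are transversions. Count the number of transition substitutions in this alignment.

5

Differing sites — 2:A/G (Ti); 10:G/A (Ti); 14:A/G (Ti); 23:A/C (Tv); 24:T/C (Ti); 29:T/C (Ti).
Of the 6 differences, 5 transitions and 1 transversion, so the answer is 5.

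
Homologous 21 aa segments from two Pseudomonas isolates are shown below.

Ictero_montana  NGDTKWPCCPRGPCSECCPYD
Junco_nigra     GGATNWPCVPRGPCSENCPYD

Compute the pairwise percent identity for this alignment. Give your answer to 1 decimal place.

Mismatches occur at site 1 (N↔G), site 3 (D↔A), site 5 (K↔N), site 9 (C↔V), site 17 (C↔N).
16 of the 21 sites match, so the percent identity is 16/21 × 100 = 76.2%.

76.2%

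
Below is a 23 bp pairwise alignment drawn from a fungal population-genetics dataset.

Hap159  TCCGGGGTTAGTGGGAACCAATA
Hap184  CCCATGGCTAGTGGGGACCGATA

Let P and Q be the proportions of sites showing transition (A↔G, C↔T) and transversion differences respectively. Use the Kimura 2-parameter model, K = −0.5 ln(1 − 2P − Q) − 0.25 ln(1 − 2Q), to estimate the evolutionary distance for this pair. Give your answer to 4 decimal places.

Differing sites — 1:T/C (Ti); 4:G/A (Ti); 5:G/T (Tv); 8:T/C (Ti); 16:A/G (Ti); 20:A/G (Ti).
Of the 6 differences, 5 transitions and 1 transversion over 23 sites: P = 5/23 = 0.217391, Q = 1/23 = 0.043478.
d = −0.5·ln(0.521740) − 0.25·ln(0.913044) = −0.5·(-0.650586) − 0.25·(-0.090971) = 0.3480.

0.3480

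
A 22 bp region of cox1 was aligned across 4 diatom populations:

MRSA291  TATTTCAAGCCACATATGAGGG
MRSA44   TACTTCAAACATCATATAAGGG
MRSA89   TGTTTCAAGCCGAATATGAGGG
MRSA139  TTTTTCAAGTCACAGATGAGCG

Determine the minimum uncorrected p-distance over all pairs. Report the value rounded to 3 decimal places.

0.136

Pairwise Hamming distances:
  MRSA291 vs MRSA44: 5
  MRSA291 vs MRSA89: 3
  MRSA291 vs MRSA139: 4
  MRSA44 vs MRSA89: 7
  MRSA44 vs MRSA139: 9
  MRSA89 vs MRSA139: 6
The smallest is 3 mismatches, between MRSA291 and MRSA89; p = 3/22 = 0.136.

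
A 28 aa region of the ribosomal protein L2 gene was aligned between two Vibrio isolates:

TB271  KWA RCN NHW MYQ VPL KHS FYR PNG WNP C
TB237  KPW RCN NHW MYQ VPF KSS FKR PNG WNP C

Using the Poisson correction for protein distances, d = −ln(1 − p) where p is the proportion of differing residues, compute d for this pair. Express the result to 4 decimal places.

0.1967

The sequences differ at positions 2 (W/P), 3 (A/W), 15 (L/F), 17 (H/S), 20 (Y/K).
p = 5/28 = 0.178571.
d = −ln(1 − 0.178571) = −ln(0.821429) = 0.1967.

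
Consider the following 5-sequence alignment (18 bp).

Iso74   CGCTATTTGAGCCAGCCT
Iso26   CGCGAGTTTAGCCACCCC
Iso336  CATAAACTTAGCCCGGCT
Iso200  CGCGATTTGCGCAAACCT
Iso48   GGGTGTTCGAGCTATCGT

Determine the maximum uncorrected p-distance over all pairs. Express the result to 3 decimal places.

0.778

Pairwise Hamming distances:
  Iso74 vs Iso26: 5
  Iso74 vs Iso336: 8
  Iso74 vs Iso200: 4
  Iso74 vs Iso48: 7
  Iso26 vs Iso336: 9
  Iso26 vs Iso200: 6
  Iso26 vs Iso48: 11
  Iso336 vs Iso200: 11
  Iso336 vs Iso48: 14
  Iso200 vs Iso48: 9
The largest is 14 mismatches, between Iso336 and Iso48; p = 14/18 = 0.778.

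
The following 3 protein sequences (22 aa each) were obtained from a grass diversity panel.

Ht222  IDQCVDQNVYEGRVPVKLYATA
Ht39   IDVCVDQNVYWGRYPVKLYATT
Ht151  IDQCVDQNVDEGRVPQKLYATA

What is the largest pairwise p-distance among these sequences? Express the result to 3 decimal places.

Pairwise Hamming distances:
  Ht222 vs Ht39: 4
  Ht222 vs Ht151: 2
  Ht39 vs Ht151: 6
The largest is 6 mismatches, between Ht39 and Ht151; p = 6/22 = 0.273.

0.273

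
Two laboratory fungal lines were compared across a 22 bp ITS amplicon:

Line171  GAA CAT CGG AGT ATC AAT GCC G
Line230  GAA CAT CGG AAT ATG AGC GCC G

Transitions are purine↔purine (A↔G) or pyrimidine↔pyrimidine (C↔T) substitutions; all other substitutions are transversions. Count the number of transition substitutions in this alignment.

3

Differing sites — 11:G/A (Ti); 15:C/G (Tv); 17:A/G (Ti); 18:T/C (Ti).
Of the 4 differences, 3 transitions and 1 transversion, so the answer is 3.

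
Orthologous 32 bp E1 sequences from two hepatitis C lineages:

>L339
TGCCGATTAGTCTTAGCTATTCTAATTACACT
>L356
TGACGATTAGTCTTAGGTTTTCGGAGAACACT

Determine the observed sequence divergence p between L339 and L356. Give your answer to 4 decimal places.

The sequences differ at positions 3 (C/A), 17 (C/G), 19 (A/T), 23 (T/G), 24 (A/G), 26 (T/G), 27 (T/A).
There are 7 differences over 32 sites, so p = 7/32 = 0.2188.

0.2188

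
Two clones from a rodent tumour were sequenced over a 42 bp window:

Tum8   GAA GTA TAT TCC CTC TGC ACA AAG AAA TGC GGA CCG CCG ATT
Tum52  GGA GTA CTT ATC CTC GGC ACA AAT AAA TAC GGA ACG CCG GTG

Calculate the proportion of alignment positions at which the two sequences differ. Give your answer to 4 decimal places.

Differing sites — 2:A/G; 7:T/C; 8:A/T; 10:T/A; 11:C/T; 16:T/G; 24:G/T; 29:G/A; 34:C/A; 40:A/G; 42:T/G.
There are 11 differences over 42 sites, so p = 11/42 = 0.2619.

0.2619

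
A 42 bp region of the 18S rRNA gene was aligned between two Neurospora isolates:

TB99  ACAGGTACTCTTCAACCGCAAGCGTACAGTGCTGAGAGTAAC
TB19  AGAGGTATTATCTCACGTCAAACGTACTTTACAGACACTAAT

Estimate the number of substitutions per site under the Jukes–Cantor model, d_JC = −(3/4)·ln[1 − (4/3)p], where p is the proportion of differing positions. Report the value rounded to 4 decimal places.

0.5319

Mismatches occur at site 2 (C→G), site 8 (C→T), site 10 (C→A), site 12 (T→C), site 13 (C→T), site 14 (A→C), site 17 (C→G), site 18 (G→T), site 22 (G→A), site 28 (A→T), site 29 (G→T), site 31 (G→A), site 33 (T→A), site 36 (G→C), site 38 (G→C), site 42 (C→T).
p = 16/42 = 0.380952.
d = −0.75 · ln(1 − (4/3)·0.380952) = −0.75 · ln(0.492064) = −0.75 · (-0.709146) = 0.5319.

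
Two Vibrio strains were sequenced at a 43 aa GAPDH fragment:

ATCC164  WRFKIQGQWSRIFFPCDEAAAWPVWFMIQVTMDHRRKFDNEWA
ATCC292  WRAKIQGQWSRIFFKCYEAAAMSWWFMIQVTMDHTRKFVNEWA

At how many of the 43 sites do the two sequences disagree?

Mismatches occur at site 3 (F/A), site 15 (P/K), site 17 (D/Y), site 22 (W/M), site 23 (P/S), site 24 (V/W), site 35 (R/T), site 39 (D/V).
That gives 8 mismatches out of 43 aligned sites, so the Hamming distance is 8.

8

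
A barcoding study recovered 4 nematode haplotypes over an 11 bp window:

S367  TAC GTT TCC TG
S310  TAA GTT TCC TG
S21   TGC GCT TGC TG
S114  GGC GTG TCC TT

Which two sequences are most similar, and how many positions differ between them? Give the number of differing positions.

Pairwise Hamming distances:
  S367 vs S310: 1
  S367 vs S21: 3
  S367 vs S114: 4
  S310 vs S21: 4
  S310 vs S114: 5
  S21 vs S114: 5
The smallest is 1, between S367 and S310.

1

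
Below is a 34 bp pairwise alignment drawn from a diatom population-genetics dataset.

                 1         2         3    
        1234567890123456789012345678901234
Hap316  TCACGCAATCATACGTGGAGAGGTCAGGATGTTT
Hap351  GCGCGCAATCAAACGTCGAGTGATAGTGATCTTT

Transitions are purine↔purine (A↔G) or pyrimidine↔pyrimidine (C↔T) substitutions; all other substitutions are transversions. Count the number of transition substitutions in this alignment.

3

Differing sites — 1:T/G (Tv); 3:A/G (Ti); 12:T/A (Tv); 17:G/C (Tv); 21:A/T (Tv); 23:G/A (Ti); 25:C/A (Tv); 26:A/G (Ti); 27:G/T (Tv); 31:G/C (Tv).
Of the 10 differences, 3 transitions and 7 transversions, so the answer is 3.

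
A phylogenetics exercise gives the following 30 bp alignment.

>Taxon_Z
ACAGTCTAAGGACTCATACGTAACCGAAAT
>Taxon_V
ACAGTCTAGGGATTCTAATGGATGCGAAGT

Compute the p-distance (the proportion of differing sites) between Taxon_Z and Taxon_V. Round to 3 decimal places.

Differing sites — 9:A/G; 13:C/T; 16:A/T; 17:T/A; 19:C/T; 21:T/G; 23:A/T; 24:C/G; 29:A/G.
There are 9 differences over 30 sites, so p = 9/30 = 0.300.

0.300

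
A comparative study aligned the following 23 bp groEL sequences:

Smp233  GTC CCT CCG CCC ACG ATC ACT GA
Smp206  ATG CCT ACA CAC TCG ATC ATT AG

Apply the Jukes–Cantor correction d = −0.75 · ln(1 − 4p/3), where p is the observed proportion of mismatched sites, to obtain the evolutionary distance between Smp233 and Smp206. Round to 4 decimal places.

Mismatches occur at site 1 (G/A), site 3 (C/G), site 7 (C/A), site 9 (G/A), site 11 (C/A), site 13 (A/T), site 20 (C/T), site 22 (G/A), site 23 (A/G).
p = 9/23 = 0.391304.
d = −0.75 · ln(1 − (4/3)·0.391304) = −0.75 · ln(0.478261) = −0.75 · (-0.737599) = 0.5532.

0.5532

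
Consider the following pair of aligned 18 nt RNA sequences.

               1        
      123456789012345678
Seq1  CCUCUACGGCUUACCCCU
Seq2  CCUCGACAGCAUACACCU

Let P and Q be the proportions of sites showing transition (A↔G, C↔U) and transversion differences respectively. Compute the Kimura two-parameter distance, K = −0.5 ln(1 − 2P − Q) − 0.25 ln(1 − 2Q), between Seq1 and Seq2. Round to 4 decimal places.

0.2641

The sequences differ at positions 5 (U/G, transversion), 8 (G/A, transition), 11 (U/A, transversion), 15 (C/A, transversion).
Of the 4 differences, 1 transition and 3 transversions over 18 sites: P = 1/18 = 0.055556, Q = 3/18 = 0.166667.
d = −0.5·ln(0.722221) − 0.25·ln(0.666666) = −0.5·(-0.325424) − 0.25·(-0.405466) = 0.2641.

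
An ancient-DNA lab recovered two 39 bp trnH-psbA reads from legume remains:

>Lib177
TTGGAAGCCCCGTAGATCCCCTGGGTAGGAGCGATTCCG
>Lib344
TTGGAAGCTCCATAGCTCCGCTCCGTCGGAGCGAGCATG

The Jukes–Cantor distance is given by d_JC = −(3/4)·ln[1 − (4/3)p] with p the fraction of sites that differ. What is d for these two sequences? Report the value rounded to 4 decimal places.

The sequences differ at positions 9 (C/T), 12 (G/A), 16 (A/C), 20 (C/G), 23 (G/C), 24 (G/C), 27 (A/C), 35 (T/G), 36 (T/C), 37 (C/A), 38 (C/T).
p = 11/39 = 0.282051.
d = −0.75 · ln(1 − (4/3)·0.282051) = −0.75 · ln(0.623932) = −0.75 · (-0.471714) = 0.3538.

0.3538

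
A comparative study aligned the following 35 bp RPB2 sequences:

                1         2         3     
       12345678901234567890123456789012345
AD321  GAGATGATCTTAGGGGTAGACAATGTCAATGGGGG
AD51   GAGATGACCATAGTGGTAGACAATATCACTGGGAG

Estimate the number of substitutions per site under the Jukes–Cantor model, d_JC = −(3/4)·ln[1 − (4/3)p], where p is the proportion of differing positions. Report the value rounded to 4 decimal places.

The sequences differ at positions 8 (T/C), 10 (T/A), 14 (G/T), 25 (G/A), 29 (A/C), 34 (G/A).
p = 6/35 = 0.171429.
d = −0.75 · ln(1 − (4/3)·0.171429) = −0.75 · ln(0.771428) = −0.75 · (-0.259512) = 0.1946.

0.1946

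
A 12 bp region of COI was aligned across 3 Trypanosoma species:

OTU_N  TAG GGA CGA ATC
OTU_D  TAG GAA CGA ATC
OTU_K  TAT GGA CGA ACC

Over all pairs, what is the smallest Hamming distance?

1

Pairwise Hamming distances:
  OTU_N vs OTU_D: 1
  OTU_N vs OTU_K: 2
  OTU_D vs OTU_K: 3
The smallest is 1, between OTU_N and OTU_D.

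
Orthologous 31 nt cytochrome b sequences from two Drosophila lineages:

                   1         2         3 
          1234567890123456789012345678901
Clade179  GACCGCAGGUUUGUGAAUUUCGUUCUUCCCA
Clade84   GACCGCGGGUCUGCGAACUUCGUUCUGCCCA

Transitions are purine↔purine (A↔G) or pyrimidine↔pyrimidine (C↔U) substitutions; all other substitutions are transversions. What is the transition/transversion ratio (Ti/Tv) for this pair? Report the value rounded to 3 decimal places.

4.000

The sequences differ at positions 7 (A/G, transition), 11 (U/C, transition), 14 (U/C, transition), 18 (U/C, transition), 27 (U/G, transversion).
Of the 5 differences, 4 transitions and 1 transversion, so Ti/Tv = 4/1 = 4.000.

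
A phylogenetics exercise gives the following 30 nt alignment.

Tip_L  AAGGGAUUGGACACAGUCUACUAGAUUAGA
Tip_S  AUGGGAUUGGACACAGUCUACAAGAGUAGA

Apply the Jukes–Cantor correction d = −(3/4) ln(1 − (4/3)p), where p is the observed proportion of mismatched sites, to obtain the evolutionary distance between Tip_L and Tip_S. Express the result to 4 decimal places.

Mismatches occur at site 2 (A↔U), site 22 (U↔A), site 26 (U↔G).
p = 3/30 = 0.100000.
d = −0.75 · ln(1 − (4/3)·0.100000) = −0.75 · ln(0.866667) = −0.75 · (-0.143100) = 0.1073.

0.1073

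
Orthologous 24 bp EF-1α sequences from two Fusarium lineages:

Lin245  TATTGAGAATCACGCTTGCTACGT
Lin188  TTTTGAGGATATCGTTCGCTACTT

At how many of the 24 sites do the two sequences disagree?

Differing sites — 2:A/T; 8:A/G; 11:C/A; 12:A/T; 15:C/T; 17:T/C; 23:G/T.
That gives 7 mismatches out of 24 aligned sites, so the Hamming distance is 7.

7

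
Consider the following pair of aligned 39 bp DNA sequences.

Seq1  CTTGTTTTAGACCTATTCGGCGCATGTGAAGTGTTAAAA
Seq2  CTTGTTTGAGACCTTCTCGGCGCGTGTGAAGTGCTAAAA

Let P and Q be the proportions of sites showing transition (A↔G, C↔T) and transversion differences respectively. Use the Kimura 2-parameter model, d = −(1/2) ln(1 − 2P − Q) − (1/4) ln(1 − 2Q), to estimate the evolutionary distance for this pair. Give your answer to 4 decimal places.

0.1418

Differing sites — 8:T/G (Tv); 15:A/T (Tv); 16:T/C (Ti); 24:A/G (Ti); 34:T/C (Ti).
Of the 5 differences, 3 transitions and 2 transversions over 39 sites: P = 3/39 = 0.076923, Q = 2/39 = 0.051282.
d = −0.5·ln(0.794872) − 0.25·ln(0.897436) = −0.5·(-0.229574) − 0.25·(-0.108213) = 0.1418.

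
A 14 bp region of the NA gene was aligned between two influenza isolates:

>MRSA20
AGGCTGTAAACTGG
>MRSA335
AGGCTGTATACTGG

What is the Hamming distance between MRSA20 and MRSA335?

1

Differing sites — 9:A/T.
That gives 1 mismatch out of 14 aligned sites, so the Hamming distance is 1.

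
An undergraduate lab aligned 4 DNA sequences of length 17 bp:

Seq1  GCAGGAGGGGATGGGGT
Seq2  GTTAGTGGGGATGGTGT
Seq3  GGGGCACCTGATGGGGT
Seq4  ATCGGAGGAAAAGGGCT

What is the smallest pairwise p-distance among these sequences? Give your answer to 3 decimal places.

Pairwise Hamming distances:
  Seq1 vs Seq2: 5
  Seq1 vs Seq3: 6
  Seq1 vs Seq4: 7
  Seq2 vs Seq3: 9
  Seq2 vs Seq4: 9
  Seq3 vs Seq4: 10
The smallest is 5 mismatches, between Seq1 and Seq2; p = 5/17 = 0.294.

0.294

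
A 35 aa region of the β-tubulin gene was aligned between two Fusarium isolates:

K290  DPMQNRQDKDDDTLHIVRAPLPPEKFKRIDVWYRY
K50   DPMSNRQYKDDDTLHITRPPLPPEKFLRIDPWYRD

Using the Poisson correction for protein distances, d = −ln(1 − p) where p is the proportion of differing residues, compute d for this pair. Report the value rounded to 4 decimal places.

Mismatches occur at site 4 (Q/S), site 8 (D/Y), site 17 (V/T), site 19 (A/P), site 27 (K/L), site 31 (V/P), site 35 (Y/D).
p = 7/35 = 0.200000.
d = −ln(1 − 0.200000) = −ln(0.800000) = 0.2231.

0.2231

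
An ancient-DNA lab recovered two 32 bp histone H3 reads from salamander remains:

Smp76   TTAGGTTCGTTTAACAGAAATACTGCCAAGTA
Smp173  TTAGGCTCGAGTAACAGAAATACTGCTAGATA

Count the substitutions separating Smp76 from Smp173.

Mismatches occur at site 6 (T/C), site 10 (T/A), site 11 (T/G), site 27 (C/T), site 29 (A/G), site 30 (G/A).
That gives 6 mismatches out of 32 aligned sites, so the Hamming distance is 6.

6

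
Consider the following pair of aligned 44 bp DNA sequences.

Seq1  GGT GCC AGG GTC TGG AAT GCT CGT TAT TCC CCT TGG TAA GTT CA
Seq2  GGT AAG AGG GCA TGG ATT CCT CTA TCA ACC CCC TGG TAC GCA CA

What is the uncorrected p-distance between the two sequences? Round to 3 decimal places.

The sequences differ at positions 4 (G/A), 5 (C/A), 6 (C/G), 11 (T/C), 12 (C/A), 17 (A/T), 19 (G/C), 23 (G/T), 24 (T/A), 26 (A/C), 27 (T/A), 28 (T/A), 33 (T/C), 39 (A/C), 41 (T/C), 42 (T/A).
There are 16 differences over 44 sites, so p = 16/44 = 0.364.

0.364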